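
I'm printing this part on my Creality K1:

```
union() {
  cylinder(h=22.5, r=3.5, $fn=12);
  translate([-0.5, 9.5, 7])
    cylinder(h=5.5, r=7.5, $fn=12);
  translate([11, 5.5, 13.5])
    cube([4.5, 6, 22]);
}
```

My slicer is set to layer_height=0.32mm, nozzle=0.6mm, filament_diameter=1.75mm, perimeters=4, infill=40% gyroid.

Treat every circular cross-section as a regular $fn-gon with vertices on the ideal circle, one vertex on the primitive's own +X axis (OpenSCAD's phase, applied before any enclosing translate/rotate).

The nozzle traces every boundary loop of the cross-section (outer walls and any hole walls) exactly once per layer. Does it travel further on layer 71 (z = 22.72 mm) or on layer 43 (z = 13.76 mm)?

Layer 71 (z = 22.72): the cylinder is not intersected at this z (z outside [0, 22.5]); the cylinder at (-0.5, 9.5) does not reach this height (z outside [7, 12.5]); the cube at (11, 5.5) is present — its section is the full 4.5×6 rectangle (perimeter 21.00 mm); Combining (union): only the 4.5×6 cube at (11, 5.5) is present, so the union is just that shape — boundary = 21.00 mm. So its perimeter = 21.00 mm. Layer 43 (z = 13.76): the cylinder: section is a regular 12-gon, circumradius r=3.5 (perimeter = 2·12·3.500·sin(180°/12) = 21.74 mm); the cylinder at (-0.5, 9.5) is absent (z outside [7, 12.5]); the cube at (11, 5.5) (footprint 4.5×6) is included at this height (perimeter 21.00 mm); Taking the union: the 2 present regions are separate (no shared area or edge), so areas and boundary lengths simply add and each stays a separate island — boundary = 42.74 mm. So its perimeter = 42.74 mm. Layer 43 is larger (42.74 vs 21.00 mm).

layer 43 (z = 13.76 mm)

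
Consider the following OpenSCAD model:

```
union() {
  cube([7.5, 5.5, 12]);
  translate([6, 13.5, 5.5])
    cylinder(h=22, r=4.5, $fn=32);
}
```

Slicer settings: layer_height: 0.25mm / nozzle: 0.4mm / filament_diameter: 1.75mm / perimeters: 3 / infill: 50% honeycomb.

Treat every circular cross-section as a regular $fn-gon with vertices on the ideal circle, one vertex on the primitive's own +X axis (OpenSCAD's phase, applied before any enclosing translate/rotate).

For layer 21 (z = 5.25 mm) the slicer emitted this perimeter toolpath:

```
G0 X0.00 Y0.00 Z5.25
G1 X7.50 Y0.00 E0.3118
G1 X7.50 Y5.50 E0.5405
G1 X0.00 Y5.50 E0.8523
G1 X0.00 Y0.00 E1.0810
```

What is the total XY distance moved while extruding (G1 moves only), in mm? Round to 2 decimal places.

26.00 mm

Sum the Euclidean lengths of each G1 segment: total = 26.00 mm.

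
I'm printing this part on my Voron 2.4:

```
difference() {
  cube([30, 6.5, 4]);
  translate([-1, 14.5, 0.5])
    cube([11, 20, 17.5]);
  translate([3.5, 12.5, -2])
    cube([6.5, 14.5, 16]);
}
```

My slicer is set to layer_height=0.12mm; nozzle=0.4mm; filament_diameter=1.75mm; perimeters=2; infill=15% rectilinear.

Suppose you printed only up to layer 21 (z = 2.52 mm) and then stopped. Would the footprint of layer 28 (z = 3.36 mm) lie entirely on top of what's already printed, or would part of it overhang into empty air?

entirely on top

Compare the two slices. At z = 2.52: the cube (footprint 30×6.5) is included at this height (area 195.00 mm²); the 11×20 cube at (-1, 14.5) contributes its full rectangle (area 220.00 mm²); the cube at (3.5, 12.5) (footprint 6.5×14.5) is included at this height (area 94.25 mm²); Taking the first minus the rest: starting from the 30×6.5 cube (195.00 mm²), the 11×20 cube at (-1, 14.5) misses the remaining region (no effect); the 6.5×14.5 cube at (3.5, 12.5) misses the remaining region (no effect) — area = 195.00 mm². At z = 3.36: the cube (footprint 30×6.5) is included at this height (area 195.00 mm²); the 11×20 cube at (-1, 14.5) contributes its full rectangle (area 220.00 mm²); the cube at (3.5, 12.5) (footprint 6.5×14.5) is included at this height (area 94.25 mm²); Taking the first minus the rest: starting from the 30×6.5 cube (195.00 mm²), the 11×20 cube at (-1, 14.5) misses the remaining region (no effect); the 6.5×14.5 cube at (3.5, 12.5) misses the remaining region (no effect) — area = 195.00 mm². Checking containment: the cross-section at z = 3.36 is a subset of the cross-section at z = 2.52.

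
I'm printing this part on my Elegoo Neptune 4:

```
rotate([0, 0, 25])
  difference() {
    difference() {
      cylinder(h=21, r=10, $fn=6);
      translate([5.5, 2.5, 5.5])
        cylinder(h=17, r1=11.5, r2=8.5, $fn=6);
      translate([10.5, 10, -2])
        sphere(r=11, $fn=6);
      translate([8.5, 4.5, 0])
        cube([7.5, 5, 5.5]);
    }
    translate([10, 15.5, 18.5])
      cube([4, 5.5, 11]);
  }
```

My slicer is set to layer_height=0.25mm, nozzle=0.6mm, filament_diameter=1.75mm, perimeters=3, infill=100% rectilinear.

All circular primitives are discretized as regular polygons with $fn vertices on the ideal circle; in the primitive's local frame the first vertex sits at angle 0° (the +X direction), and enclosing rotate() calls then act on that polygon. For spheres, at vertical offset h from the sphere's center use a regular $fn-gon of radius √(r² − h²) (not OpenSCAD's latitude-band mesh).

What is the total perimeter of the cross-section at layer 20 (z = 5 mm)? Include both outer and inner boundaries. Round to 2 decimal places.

At z = 5 mm: the r=10 cylinder gives a regular 6-gon of circumradius 10 (constant along its height) (perimeter = 2·6·10.000·sin(180°/6) = 60.00 mm); the cone at (5.5, 2.5) does not reach this height (z outside [5.5, 22.5]); the r=11 sphere at (10.5, 10) contributes a regular 6-gon of circumradius √(11²−7²) = 8.485 (perimeter = 2·6·8.485·sin(180°/6) = 50.91 mm); the cube at (8.5, 4.5) (footprint 7.5×5) is included at this height (perimeter 25.00 mm); Taking the first minus the rest: starting from the r=10 cylinder, the r=11 sphere at (10.5, 10) partially overlaps it — only the 13.29 mm² overlap (of its 187.06 mm²) is removed, clipping the outline; the 7.5×5 cube at (8.5, 4.5) misses the remaining region (no effect) — boundary = 60.00 mm; the cube at (10, 15.5) is absent (z outside [18.5, 29.5]); After the difference (first − rest): none of the subtracted shapes is present at this height, so that combined region is unchanged — boundary = 60.00 mm; (rotated 25° about Z; rotation is an isometry so areas/perimeters/island counts are preserved). Overall, the cross-section is a single solid region. Total boundary length (outer) = 60.00 mm.

60.00 mm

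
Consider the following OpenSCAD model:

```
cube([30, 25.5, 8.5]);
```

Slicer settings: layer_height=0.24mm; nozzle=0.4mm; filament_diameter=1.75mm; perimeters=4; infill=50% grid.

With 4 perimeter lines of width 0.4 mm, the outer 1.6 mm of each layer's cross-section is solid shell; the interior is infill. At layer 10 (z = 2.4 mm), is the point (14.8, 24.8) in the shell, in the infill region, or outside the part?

shell

At z = 2.4 mm: the cube is present — its section is the full 30×25.5 rectangle. Overall, the cross-section is a single solid region. The nearest boundary edge runs (30.00, 25.50)→(0.00, 25.50); distance from the point to it = 0.70 mm. The point is inside the cross-section, 0.70 mm from the nearest boundary — within the 1.6 mm shell band (4 × 0.4).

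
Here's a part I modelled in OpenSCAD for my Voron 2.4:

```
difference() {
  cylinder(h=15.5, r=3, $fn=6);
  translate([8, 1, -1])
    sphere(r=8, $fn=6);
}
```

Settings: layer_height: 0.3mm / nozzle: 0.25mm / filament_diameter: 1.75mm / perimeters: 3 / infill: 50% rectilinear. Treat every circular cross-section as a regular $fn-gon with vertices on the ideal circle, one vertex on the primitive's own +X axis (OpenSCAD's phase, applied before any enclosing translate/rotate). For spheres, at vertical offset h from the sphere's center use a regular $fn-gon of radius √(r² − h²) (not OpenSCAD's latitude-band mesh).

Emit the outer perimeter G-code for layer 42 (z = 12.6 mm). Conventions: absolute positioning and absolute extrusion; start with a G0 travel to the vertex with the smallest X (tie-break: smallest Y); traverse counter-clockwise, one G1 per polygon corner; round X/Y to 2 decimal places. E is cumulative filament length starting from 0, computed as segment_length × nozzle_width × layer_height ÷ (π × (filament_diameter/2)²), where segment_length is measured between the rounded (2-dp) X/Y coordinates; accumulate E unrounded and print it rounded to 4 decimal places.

G0 X-3.00 Y0.00 Z12.60
G1 X-1.50 Y-2.60 E0.0936
G1 X1.50 Y-2.60 E0.1871
G1 X3.00 Y0.00 E0.2807
G1 X1.50 Y2.60 E0.3743
G1 X-1.50 Y2.60 E0.4679
G1 X-3.00 Y0.00 E0.5615

At z = 12.6 mm: the cylinder: section is a regular 6-gon, circumradius r=3; the sphere at (8, 1) is absent (|z−center|=13.600 > r=8); Subtracting the remaining from the first: none of the subtracted shapes is present at this height, so the r=3 cylinder is unchanged — 1 connected region. The outline is a single polygon with 6 vertices. Extrusion per mm of travel: 0.25 × 0.3 / (π × 0.875²) = 0.031181. Accumulating E over each segment gives final E = 0.5615.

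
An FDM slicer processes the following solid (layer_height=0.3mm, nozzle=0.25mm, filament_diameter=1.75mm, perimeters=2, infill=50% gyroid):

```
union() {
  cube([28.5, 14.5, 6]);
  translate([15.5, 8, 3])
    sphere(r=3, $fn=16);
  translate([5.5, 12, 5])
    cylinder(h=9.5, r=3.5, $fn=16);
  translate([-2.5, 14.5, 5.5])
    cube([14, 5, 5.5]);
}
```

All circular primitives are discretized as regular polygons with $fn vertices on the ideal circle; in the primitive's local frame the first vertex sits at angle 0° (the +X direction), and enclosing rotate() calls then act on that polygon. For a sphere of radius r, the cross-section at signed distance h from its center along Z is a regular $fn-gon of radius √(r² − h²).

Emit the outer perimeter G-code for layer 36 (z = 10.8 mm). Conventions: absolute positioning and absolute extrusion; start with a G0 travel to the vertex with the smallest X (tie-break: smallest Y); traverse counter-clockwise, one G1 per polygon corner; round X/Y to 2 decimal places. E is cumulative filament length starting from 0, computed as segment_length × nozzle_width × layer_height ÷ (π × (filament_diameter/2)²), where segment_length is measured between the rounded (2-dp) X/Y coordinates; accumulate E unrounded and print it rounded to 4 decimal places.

At z = 10.8 mm: the cube does not reach this height (z outside [0, 6]); the sphere at (15.5, 8) is not intersected at this z (|z−center|=7.800 > r=3); the r=3.5 cylinder at (5.5, 12) contributes a regular 16-gon of circumradius 3.5; the 14×5 cube at (-2.5, 14.5) contributes its full rectangle; Combining (union): the regions partially overlap (shared area 3.13 mm²), so overlapping operands fuse into one piece — 1 connected region. The outline is a single polygon with 19 vertices. Extrusion per mm of travel: 0.25 × 0.3 / (π × 0.875²) = 0.031181. Accumulating E over each segment gives final E = 1.5459.

G0 X-2.50 Y14.50 Z10.80
G1 X3.06 Y14.50 E0.1734
G1 X3.03 Y14.47 E0.1747
G1 X2.27 Y13.34 E0.2172
G1 X2.00 Y12.00 E0.2598
G1 X2.27 Y10.66 E0.3024
G1 X3.03 Y9.53 E0.3449
G1 X4.16 Y8.77 E0.3873
G1 X5.50 Y8.50 E0.4299
G1 X6.84 Y8.77 E0.4726
G1 X7.97 Y9.53 E0.5150
G1 X8.73 Y10.66 E0.5575
G1 X9.00 Y12.00 E0.6001
G1 X8.73 Y13.34 E0.6427
G1 X7.97 Y14.47 E0.6852
G1 X7.94 Y14.50 E0.6865
G1 X11.50 Y14.50 E0.7975
G1 X11.50 Y19.50 E0.9534
G1 X-2.50 Y19.50 E1.3900
G1 X-2.50 Y14.50 E1.5459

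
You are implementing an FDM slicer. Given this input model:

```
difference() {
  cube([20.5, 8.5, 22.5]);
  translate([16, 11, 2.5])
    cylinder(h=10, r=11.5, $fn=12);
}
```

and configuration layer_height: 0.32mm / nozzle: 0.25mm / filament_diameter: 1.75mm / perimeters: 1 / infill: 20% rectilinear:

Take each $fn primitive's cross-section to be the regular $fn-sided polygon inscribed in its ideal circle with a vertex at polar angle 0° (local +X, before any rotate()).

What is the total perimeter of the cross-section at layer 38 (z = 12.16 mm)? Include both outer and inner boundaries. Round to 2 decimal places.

At z = 12.16 mm: the cube is present — its section is the full 20.5×8.5 rectangle (perimeter 58.00 mm); the r=11.5 cylinder at (16, 11) gives a regular 12-gon of circumradius 11.5 (constant along its height) (perimeter = 2·12·11.500·sin(180°/12) = 71.43 mm); Taking the first minus the rest: starting from the 20.5×8.5 cube, the r=11.5 cylinder at (16, 11) partially overlaps it — only the 108.13 mm² overlap (of its 396.75 mm²) is removed, clipping the outline — boundary = 47.21 mm. Overall, the cross-section has 2 separate islands. Total boundary length (outer) = 47.21 mm.

47.21 mm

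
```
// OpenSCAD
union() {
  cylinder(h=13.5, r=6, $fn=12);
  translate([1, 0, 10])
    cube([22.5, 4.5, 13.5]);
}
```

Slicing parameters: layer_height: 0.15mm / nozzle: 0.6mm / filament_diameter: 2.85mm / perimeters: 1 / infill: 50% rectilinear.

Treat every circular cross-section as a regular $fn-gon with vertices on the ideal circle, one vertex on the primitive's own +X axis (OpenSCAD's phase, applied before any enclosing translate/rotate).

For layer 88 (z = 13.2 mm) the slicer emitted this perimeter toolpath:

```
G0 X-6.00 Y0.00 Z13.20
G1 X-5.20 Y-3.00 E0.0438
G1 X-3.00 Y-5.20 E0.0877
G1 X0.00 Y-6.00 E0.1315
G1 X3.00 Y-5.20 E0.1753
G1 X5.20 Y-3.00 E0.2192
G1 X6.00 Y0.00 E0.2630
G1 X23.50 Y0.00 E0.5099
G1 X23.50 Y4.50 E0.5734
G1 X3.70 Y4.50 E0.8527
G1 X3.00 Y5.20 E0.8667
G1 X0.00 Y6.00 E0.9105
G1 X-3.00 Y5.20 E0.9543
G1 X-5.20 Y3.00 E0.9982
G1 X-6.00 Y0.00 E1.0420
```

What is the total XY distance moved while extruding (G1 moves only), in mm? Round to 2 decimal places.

Sum the Euclidean lengths of each G1 segment: total = 73.86 mm.

73.86 mm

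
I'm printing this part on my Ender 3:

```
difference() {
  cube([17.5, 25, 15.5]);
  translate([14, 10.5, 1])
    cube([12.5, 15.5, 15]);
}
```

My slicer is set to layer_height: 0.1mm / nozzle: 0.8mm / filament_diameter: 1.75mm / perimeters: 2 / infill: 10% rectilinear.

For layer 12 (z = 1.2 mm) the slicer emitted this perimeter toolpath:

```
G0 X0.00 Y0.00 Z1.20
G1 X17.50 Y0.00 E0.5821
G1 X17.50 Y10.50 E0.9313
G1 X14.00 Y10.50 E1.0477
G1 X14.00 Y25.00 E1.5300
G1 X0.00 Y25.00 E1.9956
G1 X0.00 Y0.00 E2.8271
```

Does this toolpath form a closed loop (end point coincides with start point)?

Start point (G0): (0.00, 0.00). End point (last G1): the path returns to the start — closed.

yes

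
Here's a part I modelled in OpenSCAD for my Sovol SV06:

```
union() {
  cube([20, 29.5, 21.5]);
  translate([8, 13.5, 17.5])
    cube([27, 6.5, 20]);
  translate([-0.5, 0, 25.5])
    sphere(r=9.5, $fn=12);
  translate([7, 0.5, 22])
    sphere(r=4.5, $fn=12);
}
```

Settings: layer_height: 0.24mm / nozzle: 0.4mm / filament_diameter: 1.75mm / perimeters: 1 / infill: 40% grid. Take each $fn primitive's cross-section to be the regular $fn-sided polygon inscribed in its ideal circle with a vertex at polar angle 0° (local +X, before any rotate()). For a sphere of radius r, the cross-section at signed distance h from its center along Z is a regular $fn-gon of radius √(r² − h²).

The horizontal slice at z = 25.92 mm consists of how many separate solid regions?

2

At z = 25.92 mm: the cube does not reach this height (z outside [0, 21.5]); the cube at (8, 13.5) is present — its section is the full 27×6.5 rectangle; the r=9.5 sphere at (-0.5, 0) slices to a regular 12-gon of circumradius 9.491 (√(r²−h²) with h=0.42 from center); the r=4.5 sphere at (7, 0.5) contributes a regular 12-gon of circumradius √(4.5²−3.92²) = 2.210; Merging all regions: the regions partially overlap (shared area 14.01 mm²), so overlapping operands fuse into one piece — 2 connected regions. The result has 2 disconnected regions.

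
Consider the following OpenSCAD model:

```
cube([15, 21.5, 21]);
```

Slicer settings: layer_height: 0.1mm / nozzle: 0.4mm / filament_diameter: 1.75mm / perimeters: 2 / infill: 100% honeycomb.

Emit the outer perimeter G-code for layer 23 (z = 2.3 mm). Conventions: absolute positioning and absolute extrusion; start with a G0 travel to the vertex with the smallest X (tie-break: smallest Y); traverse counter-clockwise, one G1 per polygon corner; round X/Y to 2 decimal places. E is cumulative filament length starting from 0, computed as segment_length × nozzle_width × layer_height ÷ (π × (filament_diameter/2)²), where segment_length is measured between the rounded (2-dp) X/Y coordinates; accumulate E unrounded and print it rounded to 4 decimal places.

At z = 2.3 mm: the 15×21.5 cube contributes its full rectangle. The outline is a single polygon with 4 vertices. Extrusion per mm of travel: 0.4 × 0.1 / (π × 0.875²) = 0.016630. Accumulating E over each segment gives final E = 1.2140.

G0 X0.00 Y0.00 Z2.30
G1 X15.00 Y0.00 E0.2495
G1 X15.00 Y21.50 E0.6070
G1 X0.00 Y21.50 E0.8564
G1 X0.00 Y0.00 E1.2140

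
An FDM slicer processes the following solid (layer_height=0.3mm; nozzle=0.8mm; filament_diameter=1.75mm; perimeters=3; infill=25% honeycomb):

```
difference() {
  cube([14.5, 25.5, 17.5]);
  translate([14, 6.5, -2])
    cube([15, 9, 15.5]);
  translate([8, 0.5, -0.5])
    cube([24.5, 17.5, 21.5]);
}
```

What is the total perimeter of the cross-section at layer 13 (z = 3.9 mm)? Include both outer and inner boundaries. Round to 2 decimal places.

93.00 mm

At z = 3.9 mm: the cube (footprint 14.5×25.5) is included at this height (perimeter 80.00 mm); the cube at (14, 6.5) is present — its section is the full 15×9 rectangle (perimeter 48.00 mm); the cube at (8, 0.5) (footprint 24.5×17.5) is included at this height (perimeter 84.00 mm); Taking the first minus the rest: starting from the 14.5×25.5 cube, the 15×9 cube at (14, 6.5) partially overlaps it — only the 4.50 mm² overlap (of its 135.00 mm²) is removed, clipping the outline; the 24.5×17.5 cube at (8, 0.5) partially overlaps it — only the 109.25 mm² overlap (of its 428.75 mm²) is removed, clipping the outline — boundary = 93.00 mm. Overall, the cross-section is a single solid region. Total boundary length (outer) = 93.00 mm.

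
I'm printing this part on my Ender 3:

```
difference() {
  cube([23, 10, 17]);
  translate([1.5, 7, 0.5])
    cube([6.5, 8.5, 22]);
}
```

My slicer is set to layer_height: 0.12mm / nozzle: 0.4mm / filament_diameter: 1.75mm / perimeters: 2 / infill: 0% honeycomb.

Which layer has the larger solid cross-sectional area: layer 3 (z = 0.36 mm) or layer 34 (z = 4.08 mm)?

Layer 3 (z = 0.36): the 23×10 cube contributes its full rectangle (area 230.00 mm²); the cube at (1.5, 7) is not intersected at this z (z outside [0.5, 22.5]); Subtracting the remaining from the first: none of the subtracted shapes is present at this height, so the 23×10 cube is unchanged — area = 230.00 mm². So its area = 230.00 mm². Layer 34 (z = 4.08): the 23×10 cube contributes its full rectangle (area 230.00 mm²); the cube at (1.5, 7) (footprint 6.5×8.5) is included at this height (area 55.25 mm²); Taking the first minus the rest: starting from the 23×10 cube (230.00 mm²), the 6.5×8.5 cube at (1.5, 7) partially overlaps it — only the 19.50 mm² overlap (of its 55.25 mm²) is removed, clipping the outline — area = 210.50 mm². So its area = 210.50 mm². Layer 3 is larger (230.00 vs 210.50 mm²).

layer 3 (z = 0.36 mm)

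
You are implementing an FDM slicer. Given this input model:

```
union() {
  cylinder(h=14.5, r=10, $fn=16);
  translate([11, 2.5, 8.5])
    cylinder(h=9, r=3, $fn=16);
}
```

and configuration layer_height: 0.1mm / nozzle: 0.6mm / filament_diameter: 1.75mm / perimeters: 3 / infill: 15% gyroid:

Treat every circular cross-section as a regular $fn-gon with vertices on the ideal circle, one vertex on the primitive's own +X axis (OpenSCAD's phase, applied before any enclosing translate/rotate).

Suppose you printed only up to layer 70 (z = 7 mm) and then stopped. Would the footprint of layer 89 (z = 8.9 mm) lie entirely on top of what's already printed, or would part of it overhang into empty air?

Compare the two slices. At z = 7: the r=10 cylinder gives a regular 16-gon of circumradius 10 (constant along its height) (area = (16/2)·10.000²·sin(360°/16) = 306.15 mm²); the cylinder at (11, 2.5) is absent (z outside [8.5, 17.5]); Combining (union): only the r=10 cylinder is present, so the union is just that shape — area = 306.15 mm². At z = 8.9: the r=10 cylinder contributes a regular 16-gon of circumradius 10 (area = (16/2)·10.000²·sin(360°/16) = 306.15 mm²); the cylinder at (11, 2.5): section is a regular 16-gon, circumradius r=3 (area = (16/2)·3.000²·sin(360°/16) = 27.55 mm²); Combining (union): the regions partially overlap — summed areas 333.70 mm² minus the doubly-counted overlap 5.29 mm² gives 328.41 mm² — area = 328.41 mm². Checking containment: at z = 8.9 the cross-section extends beyond the z = 7 cross-section by about 22.26 mm².

part overhangs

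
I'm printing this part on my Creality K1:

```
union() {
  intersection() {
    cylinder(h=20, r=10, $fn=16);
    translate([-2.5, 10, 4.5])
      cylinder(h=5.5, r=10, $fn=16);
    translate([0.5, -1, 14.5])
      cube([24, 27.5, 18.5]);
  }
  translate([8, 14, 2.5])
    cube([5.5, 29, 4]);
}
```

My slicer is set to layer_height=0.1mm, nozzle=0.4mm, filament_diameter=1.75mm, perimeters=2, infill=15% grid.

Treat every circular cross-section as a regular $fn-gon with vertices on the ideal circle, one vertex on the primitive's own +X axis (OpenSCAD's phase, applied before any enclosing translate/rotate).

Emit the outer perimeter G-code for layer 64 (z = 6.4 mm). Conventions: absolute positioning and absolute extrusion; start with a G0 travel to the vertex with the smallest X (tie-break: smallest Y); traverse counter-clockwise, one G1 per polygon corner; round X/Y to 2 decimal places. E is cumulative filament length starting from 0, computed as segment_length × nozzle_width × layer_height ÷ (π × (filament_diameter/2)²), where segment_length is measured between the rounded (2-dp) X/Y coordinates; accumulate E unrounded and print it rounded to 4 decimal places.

At z = 6.4 mm: the cylinder: section is a regular 16-gon, circumradius r=10; the cylinder at (-2.5, 10): section is a regular 16-gon, circumradius r=10; the cube at (0.5, -1) is absent (z outside [14.5, 33]); After intersecting: at least one operand is absent at this height, so nothing remains; the cube at (8, 14) (footprint 5.5×29) is included at this height; Merging all regions: only the 5.5×29 cube at (8, 14) is present, so the union is just that shape — 1 connected region. The outline is a single polygon with 4 vertices. Extrusion per mm of travel: 0.4 × 0.1 / (π × 0.875²) = 0.016630. Accumulating E over each segment gives final E = 1.1475.

G0 X8.00 Y14.00 Z6.40
G1 X13.50 Y14.00 E0.0915
G1 X13.50 Y43.00 E0.5737
G1 X8.00 Y43.00 E0.6652
G1 X8.00 Y14.00 E1.1475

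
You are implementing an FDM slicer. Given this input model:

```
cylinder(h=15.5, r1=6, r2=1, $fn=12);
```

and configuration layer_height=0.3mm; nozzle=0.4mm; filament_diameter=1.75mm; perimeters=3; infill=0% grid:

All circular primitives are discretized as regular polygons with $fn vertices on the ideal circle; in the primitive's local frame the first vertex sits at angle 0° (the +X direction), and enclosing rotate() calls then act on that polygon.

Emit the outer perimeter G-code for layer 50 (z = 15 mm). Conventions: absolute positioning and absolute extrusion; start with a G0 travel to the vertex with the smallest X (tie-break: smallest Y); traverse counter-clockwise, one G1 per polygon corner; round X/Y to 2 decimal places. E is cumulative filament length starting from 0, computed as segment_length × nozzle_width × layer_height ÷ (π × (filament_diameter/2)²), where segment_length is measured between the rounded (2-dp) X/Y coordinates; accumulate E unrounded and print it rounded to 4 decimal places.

G0 X-1.16 Y0.00 Z15.00
G1 X-1.01 Y-0.58 E0.0299
G1 X-0.58 Y-1.01 E0.0602
G1 X0.00 Y-1.16 E0.0901
G1 X0.58 Y-1.01 E0.1200
G1 X1.01 Y-0.58 E0.1503
G1 X1.16 Y0.00 E0.1802
G1 X1.01 Y0.58 E0.2101
G1 X0.58 Y1.01 E0.2405
G1 X0.00 Y1.16 E0.2703
G1 X-0.58 Y1.01 E0.3002
G1 X-1.01 Y0.58 E0.3306
G1 X-1.16 Y0.00 E0.3605

At z = 15 mm: the cone: at t=0.968 of its height the radius interpolates to r₁+(r₂−r₁)t = 1.161, giving a regular 12-gon of that circumradius. The outline is a single polygon with 12 vertices. Extrusion per mm of travel: 0.4 × 0.3 / (π × 0.875²) = 0.049890. Accumulating E over each segment gives final E = 0.3605.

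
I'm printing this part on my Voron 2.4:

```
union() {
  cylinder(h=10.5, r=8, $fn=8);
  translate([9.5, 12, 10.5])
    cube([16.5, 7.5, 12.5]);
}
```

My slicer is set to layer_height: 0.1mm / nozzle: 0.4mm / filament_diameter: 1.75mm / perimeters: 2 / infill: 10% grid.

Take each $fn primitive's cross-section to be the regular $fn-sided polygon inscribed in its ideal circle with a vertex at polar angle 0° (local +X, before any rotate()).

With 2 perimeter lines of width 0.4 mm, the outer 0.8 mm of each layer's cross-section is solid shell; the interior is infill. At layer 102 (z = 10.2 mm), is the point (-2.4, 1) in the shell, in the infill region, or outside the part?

At z = 10.2 mm: the r=8 cylinder gives a regular 8-gon of circumradius 8 (constant along its height); the cube at (9.5, 12) does not reach this height (z outside [10.5, 23]); Combining (union): only the r=8 cylinder is present, so the union is just that shape — 1 connected region. Overall, the cross-section is a single solid region. The nearest boundary edge runs (-5.66, 5.66)→(-8.00, 0.00); distance from the point to it = 4.79 mm. The point is inside the cross-section and 4.79 mm from the nearest boundary — more than the 0.8 mm shell width (2 × 0.4), so it's in the infill interior.

infill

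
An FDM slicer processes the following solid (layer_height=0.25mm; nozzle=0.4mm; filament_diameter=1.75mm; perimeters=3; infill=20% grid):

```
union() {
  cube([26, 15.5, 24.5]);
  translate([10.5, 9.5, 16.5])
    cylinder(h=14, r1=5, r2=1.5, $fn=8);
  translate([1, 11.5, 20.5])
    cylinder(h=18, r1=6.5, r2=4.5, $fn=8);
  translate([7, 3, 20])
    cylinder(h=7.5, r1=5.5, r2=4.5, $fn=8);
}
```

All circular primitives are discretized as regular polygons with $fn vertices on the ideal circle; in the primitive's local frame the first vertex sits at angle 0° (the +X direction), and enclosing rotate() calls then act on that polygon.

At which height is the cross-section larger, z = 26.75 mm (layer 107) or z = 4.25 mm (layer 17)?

Layer 107 (z = 26.75): the cube is not intersected at this z (z outside [0, 24.5]); the cone at (10.5, 9.5) (r1=5→r2=1.5) has section circumradius 2.438 here — a regular 8-gon (area = (8/2)·2.438²·sin(360°/8) = 16.80 mm²); the cone at (1, 11.5) (r1=6.5→r2=4.5) has section circumradius 5.806 here — a regular 8-gon (area = (8/2)·5.806²·sin(360°/8) = 95.33 mm²); the cone at (7, 3) contributes a regular 8-gon of circumradius 4.600 (interpolated between r1=5.5 and r2=4.5 at t=0.900) (area = (8/2)·4.600²·sin(360°/8) = 59.85 mm²); Taking the union: the 3 present regions are separate (no shared area or edge), so areas and boundary lengths simply add and each stays a separate island — area = 171.99 mm². So its area = 171.99 mm². Layer 17 (z = 4.25): the cube is present — its section is the full 26×15.5 rectangle (area 403.00 mm²); the cone at (10.5, 9.5) is absent (z outside [16.5, 30.5]); the cone at (1, 11.5) does not reach this height (z outside [20.5, 38.5]); the cone at (7, 3) is absent (z outside [20, 27.5]); Merging all regions: only the 26×15.5 cube is present, so the union is just that shape — area = 403.00 mm². So its area = 403.00 mm². Layer 17 is larger (403.00 vs 171.99 mm²).

layer 17 (z = 4.25 mm)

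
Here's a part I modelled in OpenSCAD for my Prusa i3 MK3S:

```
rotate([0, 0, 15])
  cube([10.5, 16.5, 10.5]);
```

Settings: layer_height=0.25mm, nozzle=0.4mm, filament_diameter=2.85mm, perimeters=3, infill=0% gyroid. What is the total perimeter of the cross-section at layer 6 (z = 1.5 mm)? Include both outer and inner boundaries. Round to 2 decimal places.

54.00 mm

At z = 1.5 mm: the cube (footprint 10.5×16.5) is included at this height (perimeter 54.00 mm); (rotated 15° about Z; rotation is an isometry so areas/perimeters/island counts are preserved). Overall, the cross-section is a single solid region. Total boundary length (outer) = 54.00 mm.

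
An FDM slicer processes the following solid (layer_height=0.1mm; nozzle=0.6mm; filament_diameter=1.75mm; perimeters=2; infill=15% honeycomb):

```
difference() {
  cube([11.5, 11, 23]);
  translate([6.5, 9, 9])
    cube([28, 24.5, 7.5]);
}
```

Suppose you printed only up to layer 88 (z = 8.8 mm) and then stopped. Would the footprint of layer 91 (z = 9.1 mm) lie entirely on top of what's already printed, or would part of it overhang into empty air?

Compare the two slices. At z = 8.8: the cube (footprint 11.5×11) is included at this height (area 126.50 mm²); the cube at (6.5, 9) is absent (z outside [9, 16.5]); After the difference (first − rest): none of the subtracted shapes is present at this height, so the 11.5×11 cube is unchanged — area = 126.50 mm². At z = 9.1: the cube (footprint 11.5×11) is included at this height (area 126.50 mm²); the 28×24.5 cube at (6.5, 9) contributes its full rectangle (area 686.00 mm²); Taking the first minus the rest: starting from the 11.5×11 cube (126.50 mm²), the 28×24.5 cube at (6.5, 9) partially overlaps it — only the 10.00 mm² overlap (of its 686.00 mm²) is removed, clipping the outline — area = 116.50 mm². Checking containment: the cross-section at z = 9.1 is a subset of the cross-section at z = 8.8.

entirely on top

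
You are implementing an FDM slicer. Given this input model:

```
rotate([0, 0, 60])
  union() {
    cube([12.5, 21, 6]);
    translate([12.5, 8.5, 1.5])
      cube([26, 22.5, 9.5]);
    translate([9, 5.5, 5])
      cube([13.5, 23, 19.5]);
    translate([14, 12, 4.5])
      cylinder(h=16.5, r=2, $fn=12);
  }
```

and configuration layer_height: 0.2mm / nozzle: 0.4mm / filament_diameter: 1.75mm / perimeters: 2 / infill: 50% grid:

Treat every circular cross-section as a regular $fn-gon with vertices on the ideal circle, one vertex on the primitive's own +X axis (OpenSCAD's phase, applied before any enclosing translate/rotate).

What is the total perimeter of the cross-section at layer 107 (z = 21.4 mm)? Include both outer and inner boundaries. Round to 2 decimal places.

At z = 21.4 mm: the cube does not reach this height (z outside [0, 6]); the cube at (12.5, 8.5) does not reach this height (z outside [1.5, 11]); the 13.5×23 cube at (9, 5.5) contributes its full rectangle (perimeter 73.00 mm); the cylinder at (14, 12) is not intersected at this z (z outside [4.5, 21]); Merging all regions: only the 13.5×23 cube at (9, 5.5) is present, so the union is just that shape — boundary = 73.00 mm; (rotated 60° about Z; rotation is an isometry so areas/perimeters/island counts are preserved). Overall, the cross-section is a single solid region. Total boundary length (outer) = 73.00 mm.

73.00 mm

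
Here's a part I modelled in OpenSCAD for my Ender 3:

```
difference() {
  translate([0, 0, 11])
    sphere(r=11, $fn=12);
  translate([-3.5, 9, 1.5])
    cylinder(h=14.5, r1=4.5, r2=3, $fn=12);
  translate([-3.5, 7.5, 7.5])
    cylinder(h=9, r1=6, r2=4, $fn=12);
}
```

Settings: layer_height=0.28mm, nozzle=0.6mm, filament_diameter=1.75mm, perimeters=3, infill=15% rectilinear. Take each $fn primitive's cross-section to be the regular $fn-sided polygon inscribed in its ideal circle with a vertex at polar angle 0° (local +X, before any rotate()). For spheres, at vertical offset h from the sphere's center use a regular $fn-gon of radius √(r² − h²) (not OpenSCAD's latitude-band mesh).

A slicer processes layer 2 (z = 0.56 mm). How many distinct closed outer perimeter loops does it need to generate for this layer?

At z = 0.56 mm: the sphere: section is a regular 12-gon, circumradius = √(r²−h²) = √(11²−10.44²) = 3.465; the cone at (-3.5, 9) is not intersected at this z (z outside [1.5, 16]); the cone at (-3.5, 7.5) does not reach this height (z outside [7.5, 16.5]); Subtracting the remaining from the first: none of the subtracted shapes is present at this height, so the r=11 sphere is unchanged — 1 connected region. The result has 1 disconnected region.

1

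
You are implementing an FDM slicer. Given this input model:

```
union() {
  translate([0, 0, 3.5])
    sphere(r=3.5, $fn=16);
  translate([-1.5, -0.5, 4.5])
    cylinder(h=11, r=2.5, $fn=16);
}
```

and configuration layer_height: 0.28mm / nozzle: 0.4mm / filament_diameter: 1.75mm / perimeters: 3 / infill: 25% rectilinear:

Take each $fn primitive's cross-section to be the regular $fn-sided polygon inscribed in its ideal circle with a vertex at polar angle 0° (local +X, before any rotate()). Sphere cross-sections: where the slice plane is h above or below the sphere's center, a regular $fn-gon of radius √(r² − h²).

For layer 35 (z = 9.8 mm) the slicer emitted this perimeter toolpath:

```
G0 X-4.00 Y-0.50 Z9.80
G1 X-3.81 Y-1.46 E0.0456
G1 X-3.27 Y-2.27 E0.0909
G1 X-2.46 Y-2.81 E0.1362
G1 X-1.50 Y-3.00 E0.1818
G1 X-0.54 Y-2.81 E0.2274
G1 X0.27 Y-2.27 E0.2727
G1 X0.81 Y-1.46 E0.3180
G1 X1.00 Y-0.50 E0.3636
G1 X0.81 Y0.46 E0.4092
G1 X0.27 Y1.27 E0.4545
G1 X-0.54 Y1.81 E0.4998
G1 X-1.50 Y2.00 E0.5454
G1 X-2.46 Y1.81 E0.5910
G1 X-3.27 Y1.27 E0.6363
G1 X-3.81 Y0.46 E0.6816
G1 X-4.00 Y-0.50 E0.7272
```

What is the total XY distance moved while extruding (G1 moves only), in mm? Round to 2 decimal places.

Sum the Euclidean lengths of each G1 segment: total = 15.62 mm.

15.62 mm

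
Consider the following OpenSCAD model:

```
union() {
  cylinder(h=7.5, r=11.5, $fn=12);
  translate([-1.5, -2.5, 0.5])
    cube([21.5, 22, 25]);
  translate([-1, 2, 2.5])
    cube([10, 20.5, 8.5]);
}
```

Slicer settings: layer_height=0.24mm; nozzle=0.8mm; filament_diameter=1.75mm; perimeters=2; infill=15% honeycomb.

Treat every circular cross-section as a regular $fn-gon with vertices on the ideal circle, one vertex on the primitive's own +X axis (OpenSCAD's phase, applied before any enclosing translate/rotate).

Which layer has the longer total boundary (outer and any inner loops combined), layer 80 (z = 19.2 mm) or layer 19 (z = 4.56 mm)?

Layer 80 (z = 19.2): the cylinder is absent (z outside [0, 7.5]); the cube at (-1.5, -2.5) (footprint 21.5×22) is included at this height (perimeter 87.00 mm); the cube at (-1, 2) does not reach this height (z outside [2.5, 11]); Merging all regions: only the 21.5×22 cube at (-1.5, -2.5) is present, so the union is just that shape — boundary = 87.00 mm. So its perimeter = 87.00 mm. Layer 19 (z = 4.56): the cylinder: section is a regular 12-gon, circumradius r=11.5 (perimeter = 2·12·11.500·sin(180°/12) = 71.43 mm); the cube at (-1.5, -2.5) is present — its section is the full 21.5×22 rectangle (perimeter 87.00 mm); the 10×20.5 cube at (-1, 2) contributes its full rectangle (perimeter 61.00 mm); Merging all regions: the regions partially overlap (shared area 322.80 mm²), so the edge portions inside another operand are dropped and the merged outline is re-measured after clipping — boundary = 116.51 mm. So its perimeter = 116.51 mm. Layer 19 is larger (116.51 vs 87.00 mm).

layer 19 (z = 4.56 mm)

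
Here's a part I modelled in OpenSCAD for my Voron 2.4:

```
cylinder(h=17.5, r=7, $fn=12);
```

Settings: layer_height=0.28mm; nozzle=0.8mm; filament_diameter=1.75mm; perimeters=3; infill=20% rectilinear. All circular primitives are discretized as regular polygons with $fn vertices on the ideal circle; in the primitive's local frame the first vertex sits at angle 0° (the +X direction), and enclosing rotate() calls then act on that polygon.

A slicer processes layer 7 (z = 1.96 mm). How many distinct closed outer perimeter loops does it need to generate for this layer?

1

At z = 1.96 mm: the cylinder: section is a regular 12-gon, circumradius r=7. The result has 1 disconnected region.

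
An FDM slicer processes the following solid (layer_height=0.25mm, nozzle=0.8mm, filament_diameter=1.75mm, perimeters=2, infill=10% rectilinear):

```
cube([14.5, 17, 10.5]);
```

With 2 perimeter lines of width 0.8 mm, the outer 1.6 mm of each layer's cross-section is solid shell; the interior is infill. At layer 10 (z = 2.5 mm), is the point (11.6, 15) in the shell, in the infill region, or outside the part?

At z = 2.5 mm: the 14.5×17 cube contributes its full rectangle. Overall, the cross-section is a single solid region. The nearest boundary edge runs (14.50, 17.00)→(0.00, 17.00); distance from the point to it = 2.00 mm. The point is inside the cross-section and 2.00 mm from the nearest boundary — more than the 1.6 mm shell width (2 × 0.8), so it's in the infill interior.

infill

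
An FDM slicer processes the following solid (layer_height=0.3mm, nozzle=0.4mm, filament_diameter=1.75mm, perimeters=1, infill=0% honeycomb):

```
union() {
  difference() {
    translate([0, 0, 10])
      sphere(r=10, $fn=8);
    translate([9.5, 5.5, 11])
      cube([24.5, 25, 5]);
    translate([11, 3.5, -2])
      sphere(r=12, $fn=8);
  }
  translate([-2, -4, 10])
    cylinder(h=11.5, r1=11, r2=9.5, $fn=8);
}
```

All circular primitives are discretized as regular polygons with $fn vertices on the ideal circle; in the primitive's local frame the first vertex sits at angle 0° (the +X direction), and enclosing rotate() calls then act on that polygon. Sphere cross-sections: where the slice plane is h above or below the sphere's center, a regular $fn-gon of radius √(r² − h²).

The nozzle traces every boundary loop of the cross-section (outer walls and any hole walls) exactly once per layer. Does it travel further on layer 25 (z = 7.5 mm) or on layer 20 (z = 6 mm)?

Layer 25 (z = 7.5): the sphere: section is a regular 8-gon, circumradius = √(r²−h²) = √(10²−2.5²) = 9.682 (perimeter = 2·8·9.682·sin(180°/8) = 59.29 mm); the cube at (9.5, 5.5) is not intersected at this z (z outside [11, 16]); the r=12 sphere at (11, 3.5) slices to a regular 8-gon of circumradius 7.331 (√(r²−h²) with h=9.5 from center) (perimeter = 2·8·7.331·sin(180°/8) = 44.89 mm); After the difference (first − rest): starting from the r=10 sphere, the r=12 sphere at (11, 3.5) partially overlaps it — only the 35.46 mm² overlap (of its 152.03 mm²) is removed, clipping the outline — boundary = 60.03 mm; the cone at (-2, -4) does not reach this height (z outside [10, 21.5]); Merging all regions: only that combined region is present, so the union is just that shape — boundary = 60.03 mm. So its perimeter = 60.03 mm. Layer 20 (z = 6): the sphere: section is a regular 8-gon, circumradius = √(r²−h²) = √(10²−4²) = 9.165 (perimeter = 2·8·9.165·sin(180°/8) = 56.12 mm); the cube at (9.5, 5.5) is absent (z outside [11, 16]); the r=12 sphere at (11, 3.5) contributes a regular 8-gon of circumradius √(12²−8²) = 8.944 (perimeter = 2·8·8.944·sin(180°/8) = 54.77 mm); Subtracting the remaining from the first: starting from the r=10 sphere, the r=12 sphere at (11, 3.5) partially overlaps it — only the 49.43 mm² overlap (of its 226.27 mm²) is removed, clipping the outline — boundary = 56.19 mm; the cone at (-2, -4) does not reach this height (z outside [10, 21.5]); Combining (union): only that combined region is present, so the union is just that shape — boundary = 56.19 mm. So its perimeter = 56.19 mm. Layer 25 is larger (60.03 vs 56.19 mm).

layer 25 (z = 7.5 mm)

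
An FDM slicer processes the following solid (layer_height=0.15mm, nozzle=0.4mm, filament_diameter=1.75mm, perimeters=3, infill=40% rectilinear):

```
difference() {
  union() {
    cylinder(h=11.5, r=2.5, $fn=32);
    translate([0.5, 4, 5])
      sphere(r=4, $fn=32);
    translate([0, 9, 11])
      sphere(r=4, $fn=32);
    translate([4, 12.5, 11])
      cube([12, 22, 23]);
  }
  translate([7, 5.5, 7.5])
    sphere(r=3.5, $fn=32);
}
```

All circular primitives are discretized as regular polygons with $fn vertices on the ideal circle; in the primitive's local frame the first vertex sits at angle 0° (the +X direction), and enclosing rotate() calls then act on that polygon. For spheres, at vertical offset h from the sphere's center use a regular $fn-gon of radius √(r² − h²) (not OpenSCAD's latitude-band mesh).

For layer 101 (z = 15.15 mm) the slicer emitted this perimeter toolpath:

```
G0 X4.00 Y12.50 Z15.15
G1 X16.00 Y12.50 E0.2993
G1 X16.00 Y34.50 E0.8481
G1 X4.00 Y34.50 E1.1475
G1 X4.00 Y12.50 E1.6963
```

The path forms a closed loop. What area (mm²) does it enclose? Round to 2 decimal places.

264.00 mm²

Apply the shoelace formula to the sequence of (X, Y) vertices; enclosed area = 264.00 mm².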